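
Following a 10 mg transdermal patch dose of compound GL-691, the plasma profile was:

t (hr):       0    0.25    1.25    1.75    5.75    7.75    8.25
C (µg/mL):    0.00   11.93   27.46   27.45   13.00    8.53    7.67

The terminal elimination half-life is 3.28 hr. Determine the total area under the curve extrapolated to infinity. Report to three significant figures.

AUC = 178 µg/mL·hr

Trapezoidal AUC_0→8.25:
  [0→0.25]: (0.00+11.93)/2 × 0.25 = 1.49125
  [0.25→1.25]: (11.93+27.46)/2 × 1 = 19.695
  [1.25→1.75]: (27.46+27.45)/2 × 0.5 = 13.7275
  [1.75→5.75]: (27.45+13.00)/2 × 4 = 80.9
  [5.75→7.75]: (13.00+8.53)/2 × 2 = 21.53
  [7.75→8.25]: (8.53+7.67)/2 × 0.5 = 4.05
  Sum = 141.39375 µg/mL·hr
k_e = ln2 / t½ = 0.693147 / 3.28 = 0.2113 hr^-1
Extrapolated tail: C_last / k_e = 7.67 / 0.2113 = 36.299
AUC_0→∞ = 141.39375 + 36.299 = 177.69275 µg/mL·hr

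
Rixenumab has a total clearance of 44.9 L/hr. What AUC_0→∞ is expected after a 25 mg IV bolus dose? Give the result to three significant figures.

AUC = 0.557 mg/L·hr

AUC_0→∞ = Dose_iv / CL
        = 25 / 44.9 = 0.556793 mg/L·hr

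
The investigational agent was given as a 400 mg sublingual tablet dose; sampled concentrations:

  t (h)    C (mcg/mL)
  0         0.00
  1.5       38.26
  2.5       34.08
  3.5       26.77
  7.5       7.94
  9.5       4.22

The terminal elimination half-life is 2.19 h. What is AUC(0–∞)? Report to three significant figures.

Trapezoidal AUC_0→9.5:
  [0→1.5]: (0.00+38.26)/2 × 1.5 = 28.695
  [1.5→2.5]: (38.26+34.08)/2 × 1 = 36.17
  [2.5→3.5]: (34.08+26.77)/2 × 1 = 30.425
  [3.5→7.5]: (26.77+7.94)/2 × 4 = 69.42
  [7.5→9.5]: (7.94+4.22)/2 × 2 = 12.16
  Sum = 176.87 mcg/mL·h
k_e = ln2 / t½ = 0.693147 / 2.19 = 0.3165 h^-1
Extrapolated tail: C_last / k_e = 4.22 / 0.3165 = 13.333
AUC_0→∞ = 176.87 + 13.333 = 190.203 mcg/mL·h

AUC = 190 mcg/mL·h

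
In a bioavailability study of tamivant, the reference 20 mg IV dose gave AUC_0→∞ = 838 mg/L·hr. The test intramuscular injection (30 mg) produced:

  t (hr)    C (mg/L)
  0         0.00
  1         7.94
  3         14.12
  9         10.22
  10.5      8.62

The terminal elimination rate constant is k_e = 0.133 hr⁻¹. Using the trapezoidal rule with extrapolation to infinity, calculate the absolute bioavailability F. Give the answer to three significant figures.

F = 0.142

Trapezoidal AUC_0→10.5 (intramuscular injection):
  [0→1]: (0.00+7.94)/2 × 1 = 3.97
  [1→3]: (7.94+14.12)/2 × 2 = 22.06
  [3→9]: (14.12+10.22)/2 × 6 = 73.02
  [9→10.5]: (10.22+8.62)/2 × 1.5 = 14.13
  Sum = 113.18 mg/L·hr
Tail: C_last/k_e = 8.62/0.133 = 64.812
AUC_0→∞ (intramuscular injection) = 113.18 + 64.812 = 177.992 mg/L·hr
F = (AUC_ev/D_ev)/(AUC_iv/D_iv) = (177.992/30)/(838/20) = 5.93307/41.9 = 0.1416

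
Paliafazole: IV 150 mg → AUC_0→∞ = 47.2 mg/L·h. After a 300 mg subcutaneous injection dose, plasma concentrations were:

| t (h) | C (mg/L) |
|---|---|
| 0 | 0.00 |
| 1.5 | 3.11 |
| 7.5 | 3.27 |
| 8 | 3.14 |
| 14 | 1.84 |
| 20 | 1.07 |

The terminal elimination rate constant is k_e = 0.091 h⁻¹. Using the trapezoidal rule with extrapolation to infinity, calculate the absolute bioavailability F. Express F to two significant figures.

Trapezoidal AUC_0→20 (subcutaneous injection):
  [0→1.5]: (0.00+3.11)/2 × 1.5 = 2.3325
  [1.5→7.5]: (3.11+3.27)/2 × 6 = 19.14
  [7.5→8]: (3.27+3.14)/2 × 0.5 = 1.6025
  [8→14]: (3.14+1.84)/2 × 6 = 14.94
  [14→20]: (1.84+1.07)/2 × 6 = 8.73
  Sum = 46.745 mg/L·h
Tail: C_last/k_e = 1.07/0.091 = 11.758
AUC_0→∞ (subcutaneous injection) = 46.745 + 11.758 = 58.503 mg/L·h
F = (AUC_ev/D_ev)/(AUC_iv/D_iv) = (58.503/300)/(47.2/150) = 0.19501/0.314667 = 0.6197

F = 0.62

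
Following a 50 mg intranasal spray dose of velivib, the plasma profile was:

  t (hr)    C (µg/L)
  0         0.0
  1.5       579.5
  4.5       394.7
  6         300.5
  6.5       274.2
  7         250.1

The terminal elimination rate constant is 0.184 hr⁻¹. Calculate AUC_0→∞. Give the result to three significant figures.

Trapezoidal AUC_0→7:
  [0→1.5]: (0.0+579.5)/2 × 1.5 = 434.625
  [1.5→4.5]: (579.5+394.7)/2 × 3 = 1461.3
  [4.5→6]: (394.7+300.5)/2 × 1.5 = 521.4
  [6→6.5]: (300.5+274.2)/2 × 0.5 = 143.675
  [6.5→7]: (274.2+250.1)/2 × 0.5 = 131.075
  Sum = 2692.075 µg/L·hr
Extrapolated tail: C_last / k_e = 250.1 / 0.184 = 1359.239
AUC_0→∞ = 2692.075 + 1359.239 = 4051.314 µg/L·hr

AUC = 4050 µg/L·hr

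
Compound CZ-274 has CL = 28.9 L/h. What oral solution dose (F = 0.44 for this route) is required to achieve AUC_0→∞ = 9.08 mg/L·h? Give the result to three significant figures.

Dose = CL × AUC_0→∞ / F
     = 28.9 × 9.08 / 0.44 = 596.391 mg

Dose = 596 mg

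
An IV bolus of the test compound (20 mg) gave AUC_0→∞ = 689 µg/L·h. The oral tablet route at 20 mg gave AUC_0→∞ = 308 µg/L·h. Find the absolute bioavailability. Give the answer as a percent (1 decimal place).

F = 44.7%

F = (AUC_ev / D_ev) / (AUC_iv / D_iv)
  = (308/20) / (689/20)
  = 15.4 / 34.45 = 0.4470
  = 44.70%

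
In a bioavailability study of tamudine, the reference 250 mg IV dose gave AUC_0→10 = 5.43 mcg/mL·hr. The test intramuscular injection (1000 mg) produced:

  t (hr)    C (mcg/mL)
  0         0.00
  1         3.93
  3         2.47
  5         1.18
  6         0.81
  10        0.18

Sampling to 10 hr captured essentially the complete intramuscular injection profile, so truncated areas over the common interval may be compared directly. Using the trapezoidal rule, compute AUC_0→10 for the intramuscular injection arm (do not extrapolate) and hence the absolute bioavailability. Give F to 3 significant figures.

F = 0.690

Trapezoidal AUC_0→10 (intramuscular injection):
  [0→1]: (0.00+3.93)/2 × 1 = 1.965
  [1→3]: (3.93+2.47)/2 × 2 = 6.4
  [3→5]: (2.47+1.18)/2 × 2 = 3.65
  [5→6]: (1.18+0.81)/2 × 1 = 0.995
  [6→10]: (0.81+0.18)/2 × 4 = 1.98
  Sum = 14.99 mcg/mL·hr
F = (AUC_ev/D_ev)/(AUC_iv/D_iv) = (14.99/1000)/(5.43/250) = 0.01499/0.02172 = 0.6901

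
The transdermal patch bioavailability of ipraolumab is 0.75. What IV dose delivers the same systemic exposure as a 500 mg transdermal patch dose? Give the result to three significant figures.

Systemic exposure from an extravascular dose = F × D_ev, so the equivalent IV dose is F × D_ev.
D_iv = F × D_ev = 0.75 × 500 = 375 mg

D_iv = 375 mg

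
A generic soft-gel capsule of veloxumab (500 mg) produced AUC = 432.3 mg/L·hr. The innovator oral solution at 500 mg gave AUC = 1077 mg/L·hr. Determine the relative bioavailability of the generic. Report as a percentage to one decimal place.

F_rel = 40.1%

F_rel = (AUC_test/D_test) / (AUC_ref/D_ref)
      = (432.3/500) / (1077/500)
      = 0.8646 / 2.154 = 0.4014 = 40.14%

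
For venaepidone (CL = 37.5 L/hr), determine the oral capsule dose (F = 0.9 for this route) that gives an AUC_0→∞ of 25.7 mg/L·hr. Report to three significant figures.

Dose = CL × AUC_0→∞ / F
     = 37.5 × 25.7 / 0.9 = 1070.83 mg

Dose = 1070 mg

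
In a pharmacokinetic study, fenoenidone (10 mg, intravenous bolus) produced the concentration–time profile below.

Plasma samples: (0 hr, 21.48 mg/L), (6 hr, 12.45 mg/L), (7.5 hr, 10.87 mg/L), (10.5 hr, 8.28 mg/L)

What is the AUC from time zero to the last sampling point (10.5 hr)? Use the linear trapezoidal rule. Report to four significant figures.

Trapezoidal AUC_0→10.5:
  [0→6]: (21.48+12.45)/2 × 6 = 101.79
  [6→7.5]: (12.45+10.87)/2 × 1.5 = 17.49
  [7.5→10.5]: (10.87+8.28)/2 × 3 = 28.725
  Sum = 148.005 mg/L·hr

AUC = 148.0 mg/L·hr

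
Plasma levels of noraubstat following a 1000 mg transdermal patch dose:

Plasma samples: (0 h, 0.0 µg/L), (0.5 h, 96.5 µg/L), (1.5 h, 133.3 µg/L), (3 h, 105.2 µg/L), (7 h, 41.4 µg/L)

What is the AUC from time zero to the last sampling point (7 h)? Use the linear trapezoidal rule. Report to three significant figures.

Trapezoidal AUC_0→7:
  [0→0.5]: (0.0+96.5)/2 × 0.5 = 24.125
  [0.5→1.5]: (96.5+133.3)/2 × 1 = 114.9
  [1.5→3]: (133.3+105.2)/2 × 1.5 = 178.875
  [3→7]: (105.2+41.4)/2 × 4 = 293.2
  Sum = 611.1 µg/L·h

AUC = 611 µg/L·h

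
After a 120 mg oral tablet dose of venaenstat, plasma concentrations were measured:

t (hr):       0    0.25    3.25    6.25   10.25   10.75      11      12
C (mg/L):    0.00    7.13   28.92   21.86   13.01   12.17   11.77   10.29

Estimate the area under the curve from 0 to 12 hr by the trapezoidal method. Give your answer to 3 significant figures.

AUC = 221 mg/L·hr

Trapezoidal AUC_0→12:
  [0→0.25]: (0.00+7.13)/2 × 0.25 = 0.89125
  [0.25→3.25]: (7.13+28.92)/2 × 3 = 54.075
  [3.25→6.25]: (28.92+21.86)/2 × 3 = 76.17
  [6.25→10.25]: (21.86+13.01)/2 × 4 = 69.74
  [10.25→10.75]: (13.01+12.17)/2 × 0.5 = 6.295
  [10.75→11]: (12.17+11.77)/2 × 0.25 = 2.9925
  [11→12]: (11.77+10.29)/2 × 1 = 11.03
  Sum = 221.19375 mg/L·hr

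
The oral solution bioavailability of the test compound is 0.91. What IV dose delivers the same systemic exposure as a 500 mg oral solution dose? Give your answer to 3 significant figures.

Systemic exposure from an extravascular dose = F × D_ev, so the equivalent IV dose is F × D_ev.
D_iv = F × D_ev = 0.91 × 500 = 455 mg

D_iv = 455 mg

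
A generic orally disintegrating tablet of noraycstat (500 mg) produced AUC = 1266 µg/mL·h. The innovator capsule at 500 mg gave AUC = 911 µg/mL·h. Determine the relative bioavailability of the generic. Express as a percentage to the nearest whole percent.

F_rel = 139%

F_rel = (AUC_test/D_test) / (AUC_ref/D_ref)
      = (1266/500) / (911/500)
      = 2.532 / 1.822 = 1.3897 = 138.97%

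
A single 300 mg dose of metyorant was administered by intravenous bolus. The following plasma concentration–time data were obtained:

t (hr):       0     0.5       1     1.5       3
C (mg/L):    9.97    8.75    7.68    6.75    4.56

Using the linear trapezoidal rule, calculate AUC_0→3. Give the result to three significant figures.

Trapezoidal AUC_0→3:
  [0→0.5]: (9.97+8.75)/2 × 0.5 = 4.68
  [0.5→1]: (8.75+7.68)/2 × 0.5 = 4.1075
  [1→1.5]: (7.68+6.75)/2 × 0.5 = 3.6075
  [1.5→3]: (6.75+4.56)/2 × 1.5 = 8.4825
  Sum = 20.8775 mg/L·hr

AUC = 20.9 mg/L·hr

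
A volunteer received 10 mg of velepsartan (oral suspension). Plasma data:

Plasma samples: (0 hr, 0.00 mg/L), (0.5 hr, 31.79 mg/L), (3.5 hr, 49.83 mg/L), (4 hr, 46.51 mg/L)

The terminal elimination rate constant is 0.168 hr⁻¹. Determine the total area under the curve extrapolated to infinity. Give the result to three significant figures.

AUC = 431 mg/L·hr

Trapezoidal AUC_0→4:
  [0→0.5]: (0.00+31.79)/2 × 0.5 = 7.9475
  [0.5→3.5]: (31.79+49.83)/2 × 3 = 122.43
  [3.5→4]: (49.83+46.51)/2 × 0.5 = 24.085
  Sum = 154.4625 mg/L·hr
Extrapolated tail: C_last / k_e = 46.51 / 0.168 = 276.845
AUC_0→∞ = 154.4625 + 276.845 = 431.3075 mg/L·hr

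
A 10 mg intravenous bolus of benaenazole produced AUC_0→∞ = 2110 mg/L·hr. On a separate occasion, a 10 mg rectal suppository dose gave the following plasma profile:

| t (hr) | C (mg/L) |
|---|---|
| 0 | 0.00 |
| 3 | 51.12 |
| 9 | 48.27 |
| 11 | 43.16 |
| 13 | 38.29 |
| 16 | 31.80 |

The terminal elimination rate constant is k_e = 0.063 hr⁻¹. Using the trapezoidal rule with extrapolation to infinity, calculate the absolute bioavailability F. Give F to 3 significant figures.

F = 0.549

Trapezoidal AUC_0→16 (rectal suppository):
  [0→3]: (0.00+51.12)/2 × 3 = 76.68
  [3→9]: (51.12+48.27)/2 × 6 = 298.17
  [9→11]: (48.27+43.16)/2 × 2 = 91.43
  [11→13]: (43.16+38.29)/2 × 2 = 81.45
  [13→16]: (38.29+31.80)/2 × 3 = 105.135
  Sum = 652.865 mg/L·hr
Tail: C_last/k_e = 31.80/0.063 = 504.762
AUC_0→∞ (rectal suppository) = 652.865 + 504.762 = 1157.627 mg/L·hr
F = (AUC_ev/D_ev)/(AUC_iv/D_iv) = (1157.627/10)/(2110/10) = 115.7627/211 = 0.5486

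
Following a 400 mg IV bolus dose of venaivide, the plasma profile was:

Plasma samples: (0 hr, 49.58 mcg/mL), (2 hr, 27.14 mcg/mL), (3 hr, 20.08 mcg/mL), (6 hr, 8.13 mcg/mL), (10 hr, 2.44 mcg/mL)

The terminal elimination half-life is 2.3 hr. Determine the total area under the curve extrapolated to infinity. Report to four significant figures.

Trapezoidal AUC_0→10:
  [0→2]: (49.58+27.14)/2 × 2 = 76.72
  [2→3]: (27.14+20.08)/2 × 1 = 23.61
  [3→6]: (20.08+8.13)/2 × 3 = 42.315
  [6→10]: (8.13+2.44)/2 × 4 = 21.14
  Sum = 163.785 mcg/mL·hr
k_e = ln2 / t½ = 0.693147 / 2.3 = 0.3014 hr^-1
Extrapolated tail: C_last / k_e = 2.44 / 0.3014 = 8.096
AUC_0→∞ = 163.785 + 8.096 = 171.881 mcg/mL·hr

AUC = 171.9 mcg/mL·hr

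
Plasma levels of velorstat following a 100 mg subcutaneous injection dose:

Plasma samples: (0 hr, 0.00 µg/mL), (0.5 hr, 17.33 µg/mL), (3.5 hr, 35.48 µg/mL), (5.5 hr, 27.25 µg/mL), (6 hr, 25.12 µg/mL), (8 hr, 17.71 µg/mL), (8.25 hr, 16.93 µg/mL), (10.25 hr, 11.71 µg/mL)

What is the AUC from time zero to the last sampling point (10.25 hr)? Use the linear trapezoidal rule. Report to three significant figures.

Trapezoidal AUC_0→10.25:
  [0→0.5]: (0.00+17.33)/2 × 0.5 = 4.3325
  [0.5→3.5]: (17.33+35.48)/2 × 3 = 79.215
  [3.5→5.5]: (35.48+27.25)/2 × 2 = 62.73
  [5.5→6]: (27.25+25.12)/2 × 0.5 = 13.0925
  [6→8]: (25.12+17.71)/2 × 2 = 42.83
  [8→8.25]: (17.71+16.93)/2 × 0.25 = 4.33
  [8.25→10.25]: (16.93+11.71)/2 × 2 = 28.64
  Sum = 235.17 µg/mL·hr

AUC = 235 µg/mL·hr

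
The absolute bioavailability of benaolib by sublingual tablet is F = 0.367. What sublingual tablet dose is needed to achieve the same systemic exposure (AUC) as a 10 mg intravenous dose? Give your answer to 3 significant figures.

For equal systemic exposure: F × D_ev = D_iv
D_ev = D_iv / F = 10 / 0.367 = 27.248 mg

D_sublingual = 27.2 mg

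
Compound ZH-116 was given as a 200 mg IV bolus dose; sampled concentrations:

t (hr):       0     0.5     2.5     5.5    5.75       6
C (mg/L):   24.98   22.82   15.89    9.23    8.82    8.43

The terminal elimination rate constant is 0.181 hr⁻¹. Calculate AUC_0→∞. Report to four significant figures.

AUC = 139.3 mg/L·hr

Trapezoidal AUC_0→6:
  [0→0.5]: (24.98+22.82)/2 × 0.5 = 11.95
  [0.5→2.5]: (22.82+15.89)/2 × 2 = 38.71
  [2.5→5.5]: (15.89+9.23)/2 × 3 = 37.68
  [5.5→5.75]: (9.23+8.82)/2 × 0.25 = 2.25625
  [5.75→6]: (8.82+8.43)/2 × 0.25 = 2.15625
  Sum = 92.7525 mg/L·hr
Extrapolated tail: C_last / k_e = 8.43 / 0.181 = 46.575
AUC_0→∞ = 92.7525 + 46.575 = 139.3275 mg/L·hr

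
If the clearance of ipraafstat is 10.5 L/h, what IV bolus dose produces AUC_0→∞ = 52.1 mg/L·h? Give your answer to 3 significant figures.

Dose = 547 mg

Dose_iv = CL × AUC_0→∞
     = 10.5 × 52.1 = 547.05 mg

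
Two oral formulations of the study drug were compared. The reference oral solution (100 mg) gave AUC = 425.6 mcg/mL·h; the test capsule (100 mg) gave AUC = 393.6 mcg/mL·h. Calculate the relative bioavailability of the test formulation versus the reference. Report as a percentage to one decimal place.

F_rel = 92.5%

F_rel = (AUC_test/D_test) / (AUC_ref/D_ref)
      = (393.6/100) / (425.6/100)
      = 3.936 / 4.256 = 0.9248 = 92.48%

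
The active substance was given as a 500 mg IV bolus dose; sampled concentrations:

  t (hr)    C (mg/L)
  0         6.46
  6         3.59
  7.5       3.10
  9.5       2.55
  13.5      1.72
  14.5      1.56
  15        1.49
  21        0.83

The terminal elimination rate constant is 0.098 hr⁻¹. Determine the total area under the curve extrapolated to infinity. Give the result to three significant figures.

AUC = 67.2 mg/L·hr

Trapezoidal AUC_0→21:
  [0→6]: (6.46+3.59)/2 × 6 = 30.15
  [6→7.5]: (3.59+3.10)/2 × 1.5 = 5.0175
  [7.5→9.5]: (3.10+2.55)/2 × 2 = 5.65
  [9.5→13.5]: (2.55+1.72)/2 × 4 = 8.54
  [13.5→14.5]: (1.72+1.56)/2 × 1 = 1.64
  [14.5→15]: (1.56+1.49)/2 × 0.5 = 0.7625
  [15→21]: (1.49+0.83)/2 × 6 = 6.96
  Sum = 58.72 mg/L·hr
Extrapolated tail: C_last / k_e = 0.83 / 0.098 = 8.469
AUC_0→∞ = 58.72 + 8.469 = 67.189 mg/L·hr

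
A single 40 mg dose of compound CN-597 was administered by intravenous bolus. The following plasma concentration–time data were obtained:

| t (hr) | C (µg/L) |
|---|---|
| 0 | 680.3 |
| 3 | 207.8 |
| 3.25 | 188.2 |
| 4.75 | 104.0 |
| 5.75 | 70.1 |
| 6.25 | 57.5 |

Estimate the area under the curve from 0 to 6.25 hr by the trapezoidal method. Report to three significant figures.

AUC = 1720 µg/L·hr

Trapezoidal AUC_0→6.25:
  [0→3]: (680.3+207.8)/2 × 3 = 1332.15
  [3→3.25]: (207.8+188.2)/2 × 0.25 = 49.5
  [3.25→4.75]: (188.2+104.0)/2 × 1.5 = 219.15
  [4.75→5.75]: (104.0+70.1)/2 × 1 = 87.05
  [5.75→6.25]: (70.1+57.5)/2 × 0.5 = 31.9
  Sum = 1719.75 µg/L·hr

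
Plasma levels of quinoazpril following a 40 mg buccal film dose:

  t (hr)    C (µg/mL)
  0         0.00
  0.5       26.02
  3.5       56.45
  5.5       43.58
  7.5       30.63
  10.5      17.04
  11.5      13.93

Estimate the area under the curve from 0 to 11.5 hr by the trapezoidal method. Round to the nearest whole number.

Trapezoidal AUC_0→11.5:
  [0→0.5]: (0.00+26.02)/2 × 0.5 = 6.505
  [0.5→3.5]: (26.02+56.45)/2 × 3 = 123.705
  [3.5→5.5]: (56.45+43.58)/2 × 2 = 100.03
  [5.5→7.5]: (43.58+30.63)/2 × 2 = 74.21
  [7.5→10.5]: (30.63+17.04)/2 × 3 = 71.505
  [10.5→11.5]: (17.04+13.93)/2 × 1 = 15.485
  Sum = 391.44 µg/mL·hr

AUC = 391 µg/mL·hr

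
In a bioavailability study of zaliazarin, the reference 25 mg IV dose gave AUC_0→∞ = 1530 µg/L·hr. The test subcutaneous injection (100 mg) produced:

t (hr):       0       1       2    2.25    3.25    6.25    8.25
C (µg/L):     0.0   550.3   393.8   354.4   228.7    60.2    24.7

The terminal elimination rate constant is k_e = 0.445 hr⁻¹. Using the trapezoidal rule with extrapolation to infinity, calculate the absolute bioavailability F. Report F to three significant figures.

Trapezoidal AUC_0→8.25 (subcutaneous injection):
  [0→1]: (0.0+550.3)/2 × 1 = 275.15
  [1→2]: (550.3+393.8)/2 × 1 = 472.05
  [2→2.25]: (393.8+354.4)/2 × 0.25 = 93.525
  [2.25→3.25]: (354.4+228.7)/2 × 1 = 291.55
  [3.25→6.25]: (228.7+60.2)/2 × 3 = 433.35
  [6.25→8.25]: (60.2+24.7)/2 × 2 = 84.9
  Sum = 1650.525 µg/L·hr
Tail: C_last/k_e = 24.7/0.445 = 55.506
AUC_0→∞ (subcutaneous injection) = 1650.525 + 55.506 = 1706.031 µg/L·hr
F = (AUC_ev/D_ev)/(AUC_iv/D_iv) = (1706.031/100)/(1530/25) = 17.06031/61.2 = 0.2788

F = 0.279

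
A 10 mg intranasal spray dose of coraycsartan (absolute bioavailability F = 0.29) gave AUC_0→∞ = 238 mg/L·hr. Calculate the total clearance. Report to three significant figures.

CL = F × Dose / AUC_0→∞
   = 0.29 × 10 / 238 = 0.0121849 L/hr

CL = 0.0122 L/hr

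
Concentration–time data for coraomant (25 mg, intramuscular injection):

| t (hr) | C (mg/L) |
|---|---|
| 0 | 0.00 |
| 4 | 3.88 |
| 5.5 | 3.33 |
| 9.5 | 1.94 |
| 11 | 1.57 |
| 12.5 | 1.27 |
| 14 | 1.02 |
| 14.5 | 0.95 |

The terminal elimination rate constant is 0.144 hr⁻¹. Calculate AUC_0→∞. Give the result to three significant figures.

Trapezoidal AUC_0→14.5:
  [0→4]: (0.00+3.88)/2 × 4 = 7.76
  [4→5.5]: (3.88+3.33)/2 × 1.5 = 5.4075
  [5.5→9.5]: (3.33+1.94)/2 × 4 = 10.54
  [9.5→11]: (1.94+1.57)/2 × 1.5 = 2.6325
  [11→12.5]: (1.57+1.27)/2 × 1.5 = 2.13
  [12.5→14]: (1.27+1.02)/2 × 1.5 = 1.7175
  [14→14.5]: (1.02+0.95)/2 × 0.5 = 0.4925
  Sum = 30.68 mg/L·hr
Extrapolated tail: C_last / k_e = 0.95 / 0.144 = 6.597
AUC_0→∞ = 30.68 + 6.597 = 37.277 mg/L·hr

AUC = 37.3 mg/L·hr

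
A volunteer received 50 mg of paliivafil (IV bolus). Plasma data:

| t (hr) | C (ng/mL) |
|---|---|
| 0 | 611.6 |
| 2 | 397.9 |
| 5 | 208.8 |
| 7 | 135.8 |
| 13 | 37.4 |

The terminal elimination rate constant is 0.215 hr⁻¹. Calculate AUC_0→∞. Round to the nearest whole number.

Trapezoidal AUC_0→13:
  [0→2]: (611.6+397.9)/2 × 2 = 1009.5
  [2→5]: (397.9+208.8)/2 × 3 = 910.05
  [5→7]: (208.8+135.8)/2 × 2 = 344.6
  [7→13]: (135.8+37.4)/2 × 6 = 519.6
  Sum = 2783.75 ng/mL·hr
Extrapolated tail: C_last / k_e = 37.4 / 0.215 = 173.953
AUC_0→∞ = 2783.75 + 173.953 = 2957.703 ng/mL·hr

AUC = 2958 ng/mL·hr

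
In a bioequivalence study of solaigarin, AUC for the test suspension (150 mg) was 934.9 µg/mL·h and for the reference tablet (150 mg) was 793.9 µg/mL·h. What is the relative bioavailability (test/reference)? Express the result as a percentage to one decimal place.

F_rel = (AUC_test/D_test) / (AUC_ref/D_ref)
      = (934.9/150) / (793.9/150)
      = 6.23267 / 5.29267 = 1.1776 = 117.76%

F_rel = 117.8%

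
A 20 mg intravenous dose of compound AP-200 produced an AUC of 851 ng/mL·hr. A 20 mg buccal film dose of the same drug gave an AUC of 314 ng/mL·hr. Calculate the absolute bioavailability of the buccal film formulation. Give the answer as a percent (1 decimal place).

F = (AUC_ev / D_ev) / (AUC_iv / D_iv)
  = (314/20) / (851/20)
  = 15.7 / 42.55 = 0.3690
  = 36.90%

F = 36.9%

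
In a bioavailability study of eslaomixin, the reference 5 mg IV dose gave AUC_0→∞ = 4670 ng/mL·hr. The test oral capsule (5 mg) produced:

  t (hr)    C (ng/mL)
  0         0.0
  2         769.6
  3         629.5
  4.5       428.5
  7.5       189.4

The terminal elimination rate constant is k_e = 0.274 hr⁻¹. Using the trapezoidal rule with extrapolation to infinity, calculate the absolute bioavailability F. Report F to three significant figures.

Trapezoidal AUC_0→7.5 (oral capsule):
  [0→2]: (0.0+769.6)/2 × 2 = 769.6
  [2→3]: (769.6+629.5)/2 × 1 = 699.55
  [3→4.5]: (629.5+428.5)/2 × 1.5 = 793.5
  [4.5→7.5]: (428.5+189.4)/2 × 3 = 926.85
  Sum = 3189.5 ng/mL·hr
Tail: C_last/k_e = 189.4/0.274 = 691.241
AUC_0→∞ (oral capsule) = 3189.5 + 691.241 = 3880.741 ng/mL·hr
F = (AUC_ev/D_ev)/(AUC_iv/D_iv) = (3880.741/5)/(4670/5) = 776.1482/934 = 0.8310

F = 0.831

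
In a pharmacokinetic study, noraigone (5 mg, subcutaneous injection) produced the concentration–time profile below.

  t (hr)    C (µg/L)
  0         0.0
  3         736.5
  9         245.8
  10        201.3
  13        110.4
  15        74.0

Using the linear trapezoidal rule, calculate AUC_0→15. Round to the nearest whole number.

AUC = 4927 µg/L·hr

Trapezoidal AUC_0→15:
  [0→3]: (0.0+736.5)/2 × 3 = 1104.75
  [3→9]: (736.5+245.8)/2 × 6 = 2946.9
  [9→10]: (245.8+201.3)/2 × 1 = 223.55
  [10→13]: (201.3+110.4)/2 × 3 = 467.55
  [13→15]: (110.4+74.0)/2 × 2 = 184.4
  Sum = 4927.15 µg/L·hr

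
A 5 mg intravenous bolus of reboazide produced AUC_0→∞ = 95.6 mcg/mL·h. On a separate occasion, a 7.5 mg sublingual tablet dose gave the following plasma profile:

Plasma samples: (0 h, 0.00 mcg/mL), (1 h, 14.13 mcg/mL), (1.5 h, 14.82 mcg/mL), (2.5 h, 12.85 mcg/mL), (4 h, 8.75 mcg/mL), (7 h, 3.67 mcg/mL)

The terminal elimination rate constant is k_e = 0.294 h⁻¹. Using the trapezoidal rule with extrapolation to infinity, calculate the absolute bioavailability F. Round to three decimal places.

F = 0.526

Trapezoidal AUC_0→7 (sublingual tablet):
  [0→1]: (0.00+14.13)/2 × 1 = 7.065
  [1→1.5]: (14.13+14.82)/2 × 0.5 = 7.2375
  [1.5→2.5]: (14.82+12.85)/2 × 1 = 13.835
  [2.5→4]: (12.85+8.75)/2 × 1.5 = 16.2
  [4→7]: (8.75+3.67)/2 × 3 = 18.63
  Sum = 62.9675 mcg/mL·h
Tail: C_last/k_e = 3.67/0.294 = 12.483
AUC_0→∞ (sublingual tablet) = 62.9675 + 12.483 = 75.4505 mcg/mL·h
F = (AUC_ev/D_ev)/(AUC_iv/D_iv) = (75.4505/7.5)/(95.6/5) = 10.0601/19.12 = 0.5262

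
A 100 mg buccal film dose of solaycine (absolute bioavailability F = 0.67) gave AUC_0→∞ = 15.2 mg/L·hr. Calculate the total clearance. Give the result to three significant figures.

CL = F × Dose / AUC_0→∞
   = 0.67 × 100 / 15.2 = 4.40789 L/hr

CL = 4.41 L/hr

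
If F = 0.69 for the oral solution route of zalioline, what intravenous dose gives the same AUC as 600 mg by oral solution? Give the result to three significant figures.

Systemic exposure from an extravascular dose = F × D_ev, so the equivalent IV dose is F × D_ev.
D_iv = F × D_ev = 0.69 × 600 = 414 mg

D_iv = 414 mg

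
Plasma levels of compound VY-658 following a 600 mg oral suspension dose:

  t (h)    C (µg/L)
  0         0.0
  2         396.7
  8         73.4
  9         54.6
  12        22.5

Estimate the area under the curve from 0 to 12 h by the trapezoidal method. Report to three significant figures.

AUC = 1990 µg/L·h

Trapezoidal AUC_0→12:
  [0→2]: (0.0+396.7)/2 × 2 = 396.7
  [2→8]: (396.7+73.4)/2 × 6 = 1410.3
  [8→9]: (73.4+54.6)/2 × 1 = 64.0
  [9→12]: (54.6+22.5)/2 × 3 = 115.65
  Sum = 1986.65 µg/L·h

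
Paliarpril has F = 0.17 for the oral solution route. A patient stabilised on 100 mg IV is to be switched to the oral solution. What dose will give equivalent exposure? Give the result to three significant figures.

D_oral = 588 mg

For equal systemic exposure: F × D_ev = D_iv
D_ev = D_iv / F = 100 / 0.17 = 588.235 mg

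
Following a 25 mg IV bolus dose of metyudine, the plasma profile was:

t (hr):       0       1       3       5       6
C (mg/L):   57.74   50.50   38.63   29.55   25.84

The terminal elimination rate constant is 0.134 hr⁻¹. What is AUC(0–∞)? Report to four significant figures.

AUC = 432.0 mg/L·hr

Trapezoidal AUC_0→6:
  [0→1]: (57.74+50.50)/2 × 1 = 54.12
  [1→3]: (50.50+38.63)/2 × 2 = 89.13
  [3→5]: (38.63+29.55)/2 × 2 = 68.18
  [5→6]: (29.55+25.84)/2 × 1 = 27.695
  Sum = 239.125 mg/L·hr
Extrapolated tail: C_last / k_e = 25.84 / 0.134 = 192.836
AUC_0→∞ = 239.125 + 192.836 = 431.961 mg/L·hr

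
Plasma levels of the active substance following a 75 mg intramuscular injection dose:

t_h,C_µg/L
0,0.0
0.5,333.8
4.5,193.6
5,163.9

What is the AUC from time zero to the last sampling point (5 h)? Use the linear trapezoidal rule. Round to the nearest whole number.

AUC = 1228 µg/L·h

Trapezoidal AUC_0→5:
  [0→0.5]: (0.0+333.8)/2 × 0.5 = 83.45
  [0.5→4.5]: (333.8+193.6)/2 × 4 = 1054.8
  [4.5→5]: (193.6+163.9)/2 × 0.5 = 89.375
  Sum = 1227.625 µg/L·h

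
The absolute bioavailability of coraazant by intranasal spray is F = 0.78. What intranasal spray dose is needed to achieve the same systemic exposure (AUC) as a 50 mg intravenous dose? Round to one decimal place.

D_intranasal = 64.1 mg

For equal systemic exposure: F × D_ev = D_iv
D_ev = D_iv / F = 50 / 0.78 = 64.1026 mg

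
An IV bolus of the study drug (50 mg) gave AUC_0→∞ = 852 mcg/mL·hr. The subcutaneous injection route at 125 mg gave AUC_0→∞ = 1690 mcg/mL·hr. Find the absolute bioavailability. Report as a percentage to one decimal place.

F = (AUC_ev / D_ev) / (AUC_iv / D_iv)
  = (1690/125) / (852/50)
  = 13.52 / 17.04 = 0.7934
  = 79.34%

F = 79.3%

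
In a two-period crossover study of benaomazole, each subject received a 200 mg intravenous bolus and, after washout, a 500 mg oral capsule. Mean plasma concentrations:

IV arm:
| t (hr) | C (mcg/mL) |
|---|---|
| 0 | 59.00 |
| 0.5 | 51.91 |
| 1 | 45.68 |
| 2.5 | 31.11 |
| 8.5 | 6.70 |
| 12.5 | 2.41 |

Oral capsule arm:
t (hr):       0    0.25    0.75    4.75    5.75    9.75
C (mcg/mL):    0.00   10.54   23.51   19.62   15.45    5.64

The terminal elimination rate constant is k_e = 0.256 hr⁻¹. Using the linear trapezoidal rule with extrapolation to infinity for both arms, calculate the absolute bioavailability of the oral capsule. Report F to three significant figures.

Trapezoidal AUC_0→12.5 (IV):
  [0→0.5]: (59.00+51.91)/2 × 0.5 = 27.7275
  [0.5→1]: (51.91+45.68)/2 × 0.5 = 24.3975
  [1→2.5]: (45.68+31.11)/2 × 1.5 = 57.5925
  [2.5→8.5]: (31.11+6.70)/2 × 6 = 113.43
  [8.5→12.5]: (6.70+2.41)/2 × 4 = 18.22
  Sum = 241.3675 mcg/mL·hr
IV tail: 2.41/0.256 = 9.414; AUC_iv,0→∞ = 241.3675 + 9.414 = 250.7815 mcg/mL·hr
Trapezoidal AUC_0→9.75 (oral capsule):
  [0→0.25]: (0.00+10.54)/2 × 0.25 = 1.3175
  [0.25→0.75]: (10.54+23.51)/2 × 0.5 = 8.5125
  [0.75→4.75]: (23.51+19.62)/2 × 4 = 86.26
  [4.75→5.75]: (19.62+15.45)/2 × 1 = 17.535
  [5.75→9.75]: (15.45+5.64)/2 × 4 = 42.18
  Sum = 155.805 mcg/mL·hr
oral capsule tail: 5.64/0.256 = 22.031; AUC_ev,0→∞ = 155.805 + 22.031 = 177.836 mcg/mL·hr
F = (AUC_ev/D_ev)/(AUC_iv/D_iv) = (177.836/500)/(250.7815/200) = 0.355672/1.2539075 = 0.2837

F = 0.284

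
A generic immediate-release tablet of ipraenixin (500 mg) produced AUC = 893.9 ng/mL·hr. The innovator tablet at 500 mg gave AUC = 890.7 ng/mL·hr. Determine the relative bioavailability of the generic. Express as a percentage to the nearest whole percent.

F_rel = 100%

F_rel = (AUC_test/D_test) / (AUC_ref/D_ref)
      = (893.9/500) / (890.7/500)
      = 1.7878 / 1.7814 = 1.0036 = 100.36%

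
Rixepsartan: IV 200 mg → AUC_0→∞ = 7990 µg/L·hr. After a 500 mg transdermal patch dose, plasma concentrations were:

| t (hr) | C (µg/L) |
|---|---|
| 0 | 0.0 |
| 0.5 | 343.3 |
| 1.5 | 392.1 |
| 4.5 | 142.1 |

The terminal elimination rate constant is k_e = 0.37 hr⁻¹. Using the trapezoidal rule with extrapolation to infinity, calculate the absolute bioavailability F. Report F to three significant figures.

F = 0.0820

Trapezoidal AUC_0→4.5 (transdermal patch):
  [0→0.5]: (0.0+343.3)/2 × 0.5 = 85.825
  [0.5→1.5]: (343.3+392.1)/2 × 1 = 367.7
  [1.5→4.5]: (392.1+142.1)/2 × 3 = 801.3
  Sum = 1254.825 µg/L·hr
Tail: C_last/k_e = 142.1/0.37 = 384.054
AUC_0→∞ (transdermal patch) = 1254.825 + 384.054 = 1638.879 µg/L·hr
F = (AUC_ev/D_ev)/(AUC_iv/D_iv) = (1638.879/500)/(7990/200) = 3.277758/39.95 = 0.0820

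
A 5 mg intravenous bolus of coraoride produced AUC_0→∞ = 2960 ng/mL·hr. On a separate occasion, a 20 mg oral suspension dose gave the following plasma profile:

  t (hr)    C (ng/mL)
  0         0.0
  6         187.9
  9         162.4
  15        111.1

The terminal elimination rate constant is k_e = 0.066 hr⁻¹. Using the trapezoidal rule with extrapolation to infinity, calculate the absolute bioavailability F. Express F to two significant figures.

Trapezoidal AUC_0→15 (oral suspension):
  [0→6]: (0.0+187.9)/2 × 6 = 563.7
  [6→9]: (187.9+162.4)/2 × 3 = 525.45
  [9→15]: (162.4+111.1)/2 × 6 = 820.5
  Sum = 1909.65 ng/mL·hr
Tail: C_last/k_e = 111.1/0.066 = 1683.333
AUC_0→∞ (oral suspension) = 1909.65 + 1683.333 = 3592.983 ng/mL·hr
F = (AUC_ev/D_ev)/(AUC_iv/D_iv) = (3592.983/20)/(2960/5) = 179.64915/592 = 0.3035

F = 0.30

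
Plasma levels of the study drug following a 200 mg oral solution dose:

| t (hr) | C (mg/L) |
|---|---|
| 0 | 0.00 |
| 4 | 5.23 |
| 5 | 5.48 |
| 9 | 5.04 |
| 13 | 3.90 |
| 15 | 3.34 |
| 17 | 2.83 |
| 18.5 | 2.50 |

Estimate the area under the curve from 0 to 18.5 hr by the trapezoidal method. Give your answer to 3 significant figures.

AUC = 72.1 mg/L·hr

Trapezoidal AUC_0→18.5:
  [0→4]: (0.00+5.23)/2 × 4 = 10.46
  [4→5]: (5.23+5.48)/2 × 1 = 5.355
  [5→9]: (5.48+5.04)/2 × 4 = 21.04
  [9→13]: (5.04+3.90)/2 × 4 = 17.88
  [13→15]: (3.90+3.34)/2 × 2 = 7.24
  [15→17]: (3.34+2.83)/2 × 2 = 6.17
  [17→18.5]: (2.83+2.50)/2 × 1.5 = 3.9975
  Sum = 72.1425 mg/L·hr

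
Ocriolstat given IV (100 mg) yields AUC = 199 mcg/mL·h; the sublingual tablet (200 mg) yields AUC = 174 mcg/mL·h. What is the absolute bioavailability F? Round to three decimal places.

F = 0.437

F = (AUC_ev / D_ev) / (AUC_iv / D_iv)
  = (174/200) / (199/100)
  = 0.87 / 1.99 = 0.4372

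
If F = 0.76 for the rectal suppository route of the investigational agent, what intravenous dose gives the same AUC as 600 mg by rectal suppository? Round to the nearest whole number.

D_iv = 456 mg

Systemic exposure from an extravascular dose = F × D_ev, so the equivalent IV dose is F × D_ev.
D_iv = F × D_ev = 0.76 × 600 = 456 mg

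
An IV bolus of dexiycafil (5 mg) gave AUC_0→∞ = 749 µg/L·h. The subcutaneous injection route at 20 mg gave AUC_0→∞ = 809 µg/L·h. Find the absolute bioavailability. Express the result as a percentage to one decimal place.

F = (AUC_ev / D_ev) / (AUC_iv / D_iv)
  = (809/20) / (749/5)
  = 40.45 / 149.8 = 0.2700
  = 27.00%

F = 27.0%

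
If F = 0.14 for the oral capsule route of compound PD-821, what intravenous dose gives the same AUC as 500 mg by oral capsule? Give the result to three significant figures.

Systemic exposure from an extravascular dose = F × D_ev, so the equivalent IV dose is F × D_ev.
D_iv = F × D_ev = 0.14 × 500 = 70 mg

D_iv = 70.0 mg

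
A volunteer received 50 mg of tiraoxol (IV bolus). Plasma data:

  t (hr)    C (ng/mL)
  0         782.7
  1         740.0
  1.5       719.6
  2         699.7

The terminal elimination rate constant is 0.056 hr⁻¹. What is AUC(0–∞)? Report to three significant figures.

Trapezoidal AUC_0→2:
  [0→1]: (782.7+740.0)/2 × 1 = 761.35
  [1→1.5]: (740.0+719.6)/2 × 0.5 = 364.9
  [1.5→2]: (719.6+699.7)/2 × 0.5 = 354.825
  Sum = 1481.075 ng/mL·hr
Extrapolated tail: C_last / k_e = 699.7 / 0.056 = 12494.643
AUC_0→∞ = 1481.075 + 12494.643 = 13975.718 ng/mL·hr

AUC = 14000 ng/mL·hr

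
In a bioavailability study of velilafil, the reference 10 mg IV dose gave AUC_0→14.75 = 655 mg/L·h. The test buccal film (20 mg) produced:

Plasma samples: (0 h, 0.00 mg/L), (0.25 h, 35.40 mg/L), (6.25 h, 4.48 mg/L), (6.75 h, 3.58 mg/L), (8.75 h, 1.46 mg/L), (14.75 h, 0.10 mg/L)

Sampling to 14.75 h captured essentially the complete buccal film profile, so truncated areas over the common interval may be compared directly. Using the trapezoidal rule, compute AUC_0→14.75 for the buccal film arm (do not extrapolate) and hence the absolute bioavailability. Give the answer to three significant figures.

Trapezoidal AUC_0→14.75 (buccal film):
  [0→0.25]: (0.00+35.40)/2 × 0.25 = 4.425
  [0.25→6.25]: (35.40+4.48)/2 × 6 = 119.64
  [6.25→6.75]: (4.48+3.58)/2 × 0.5 = 2.015
  [6.75→8.75]: (3.58+1.46)/2 × 2 = 5.04
  [8.75→14.75]: (1.46+0.10)/2 × 6 = 4.68
  Sum = 135.8 mg/L·h
F = (AUC_ev/D_ev)/(AUC_iv/D_iv) = (135.8/20)/(655/10) = 6.79/65.5 = 0.1037

F = 0.104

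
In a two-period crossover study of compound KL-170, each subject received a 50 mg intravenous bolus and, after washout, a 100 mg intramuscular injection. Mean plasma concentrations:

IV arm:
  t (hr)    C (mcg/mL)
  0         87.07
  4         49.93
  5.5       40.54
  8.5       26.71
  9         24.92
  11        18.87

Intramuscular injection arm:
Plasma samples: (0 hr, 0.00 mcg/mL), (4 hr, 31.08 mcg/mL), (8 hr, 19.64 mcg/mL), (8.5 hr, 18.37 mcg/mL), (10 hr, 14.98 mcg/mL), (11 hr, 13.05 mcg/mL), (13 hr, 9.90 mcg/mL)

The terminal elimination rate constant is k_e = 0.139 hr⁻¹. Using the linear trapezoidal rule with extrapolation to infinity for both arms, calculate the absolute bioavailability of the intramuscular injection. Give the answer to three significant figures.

F = 0.241

Trapezoidal AUC_0→11 (IV):
  [0→4]: (87.07+49.93)/2 × 4 = 274.0
  [4→5.5]: (49.93+40.54)/2 × 1.5 = 67.8525
  [5.5→8.5]: (40.54+26.71)/2 × 3 = 100.875
  [8.5→9]: (26.71+24.92)/2 × 0.5 = 12.9075
  [9→11]: (24.92+18.87)/2 × 2 = 43.79
  Sum = 499.425 mcg/mL·hr
IV tail: 18.87/0.139 = 135.755; AUC_iv,0→∞ = 499.425 + 135.755 = 635.18 mcg/mL·hr
Trapezoidal AUC_0→13 (intramuscular injection):
  [0→4]: (0.00+31.08)/2 × 4 = 62.16
  [4→8]: (31.08+19.64)/2 × 4 = 101.44
  [8→8.5]: (19.64+18.37)/2 × 0.5 = 9.5025
  [8.5→10]: (18.37+14.98)/2 × 1.5 = 25.0125
  [10→11]: (14.98+13.05)/2 × 1 = 14.015
  [11→13]: (13.05+9.90)/2 × 2 = 22.95
  Sum = 235.08 mcg/mL·hr
intramuscular injection tail: 9.90/0.139 = 71.223; AUC_ev,0→∞ = 235.08 + 71.223 = 306.303 mcg/mL·hr
F = (AUC_ev/D_ev)/(AUC_iv/D_iv) = (306.303/100)/(635.18/50) = 3.06303/12.7036 = 0.2411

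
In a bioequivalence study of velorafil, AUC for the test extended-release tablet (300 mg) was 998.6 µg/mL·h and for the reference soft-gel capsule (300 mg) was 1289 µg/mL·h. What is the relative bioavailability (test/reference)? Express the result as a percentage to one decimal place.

F_rel = 77.5%

F_rel = (AUC_test/D_test) / (AUC_ref/D_ref)
      = (998.6/300) / (1289/300)
      = 3.32867 / 4.29667 = 0.7747 = 77.47%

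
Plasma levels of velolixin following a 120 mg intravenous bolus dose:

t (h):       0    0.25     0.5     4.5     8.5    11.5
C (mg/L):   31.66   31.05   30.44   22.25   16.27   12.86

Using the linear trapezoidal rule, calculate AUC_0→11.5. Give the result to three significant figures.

AUC = 242 mg/L·h

Trapezoidal AUC_0→11.5:
  [0→0.25]: (31.66+31.05)/2 × 0.25 = 7.83875
  [0.25→0.5]: (31.05+30.44)/2 × 0.25 = 7.68625
  [0.5→4.5]: (30.44+22.25)/2 × 4 = 105.38
  [4.5→8.5]: (22.25+16.27)/2 × 4 = 77.04
  [8.5→11.5]: (16.27+12.86)/2 × 3 = 43.695
  Sum = 241.64 mg/L·h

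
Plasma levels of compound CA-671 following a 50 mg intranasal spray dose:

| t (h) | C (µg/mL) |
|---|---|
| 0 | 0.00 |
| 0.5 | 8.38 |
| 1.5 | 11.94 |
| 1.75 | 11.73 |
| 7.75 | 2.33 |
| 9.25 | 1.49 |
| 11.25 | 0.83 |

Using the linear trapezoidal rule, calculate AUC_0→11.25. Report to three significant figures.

AUC = 62.6 µg/mL·h

Trapezoidal AUC_0→11.25:
  [0→0.5]: (0.00+8.38)/2 × 0.5 = 2.095
  [0.5→1.5]: (8.38+11.94)/2 × 1 = 10.16
  [1.5→1.75]: (11.94+11.73)/2 × 0.25 = 2.95875
  [1.75→7.75]: (11.73+2.33)/2 × 6 = 42.18
  [7.75→9.25]: (2.33+1.49)/2 × 1.5 = 2.865
  [9.25→11.25]: (1.49+0.83)/2 × 2 = 2.32
  Sum = 62.57875 µg/mL·h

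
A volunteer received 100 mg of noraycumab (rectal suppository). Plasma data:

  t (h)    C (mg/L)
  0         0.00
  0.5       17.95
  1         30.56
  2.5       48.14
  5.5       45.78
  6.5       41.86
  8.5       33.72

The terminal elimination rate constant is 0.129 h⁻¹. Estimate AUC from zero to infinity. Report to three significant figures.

Trapezoidal AUC_0→8.5:
  [0→0.5]: (0.00+17.95)/2 × 0.5 = 4.4875
  [0.5→1]: (17.95+30.56)/2 × 0.5 = 12.1275
  [1→2.5]: (30.56+48.14)/2 × 1.5 = 59.025
  [2.5→5.5]: (48.14+45.78)/2 × 3 = 140.88
  [5.5→6.5]: (45.78+41.86)/2 × 1 = 43.82
  [6.5→8.5]: (41.86+33.72)/2 × 2 = 75.58
  Sum = 335.92 mg/L·h
Extrapolated tail: C_last / k_e = 33.72 / 0.129 = 261.395
AUC_0→∞ = 335.92 + 261.395 = 597.315 mg/L·h

AUC = 597 mg/L·h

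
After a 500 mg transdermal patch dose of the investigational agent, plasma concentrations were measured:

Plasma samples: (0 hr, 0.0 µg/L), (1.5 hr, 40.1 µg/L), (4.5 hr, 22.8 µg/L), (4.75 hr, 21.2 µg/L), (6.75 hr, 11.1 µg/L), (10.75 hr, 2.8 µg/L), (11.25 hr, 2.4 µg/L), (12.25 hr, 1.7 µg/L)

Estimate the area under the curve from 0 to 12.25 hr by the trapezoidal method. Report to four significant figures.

AUC = 193.4 µg/L·hr

Trapezoidal AUC_0→12.25:
  [0→1.5]: (0.0+40.1)/2 × 1.5 = 30.075
  [1.5→4.5]: (40.1+22.8)/2 × 3 = 94.35
  [4.5→4.75]: (22.8+21.2)/2 × 0.25 = 5.5
  [4.75→6.75]: (21.2+11.1)/2 × 2 = 32.3
  [6.75→10.75]: (11.1+2.8)/2 × 4 = 27.8
  [10.75→11.25]: (2.8+2.4)/2 × 0.5 = 1.3
  [11.25→12.25]: (2.4+1.7)/2 × 1 = 2.05
  Sum = 193.375 µg/L·hr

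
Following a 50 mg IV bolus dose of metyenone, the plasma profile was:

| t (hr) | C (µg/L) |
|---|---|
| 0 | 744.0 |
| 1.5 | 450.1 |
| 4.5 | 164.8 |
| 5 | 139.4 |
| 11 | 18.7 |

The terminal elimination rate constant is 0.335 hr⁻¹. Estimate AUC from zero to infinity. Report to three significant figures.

Trapezoidal AUC_0→11:
  [0→1.5]: (744.0+450.1)/2 × 1.5 = 895.575
  [1.5→4.5]: (450.1+164.8)/2 × 3 = 922.35
  [4.5→5]: (164.8+139.4)/2 × 0.5 = 76.05
  [5→11]: (139.4+18.7)/2 × 6 = 474.3
  Sum = 2368.275 µg/L·hr
Extrapolated tail: C_last / k_e = 18.7 / 0.335 = 55.821
AUC_0→∞ = 2368.275 + 55.821 = 2424.096 µg/L·hr

AUC = 2420 µg/L·hr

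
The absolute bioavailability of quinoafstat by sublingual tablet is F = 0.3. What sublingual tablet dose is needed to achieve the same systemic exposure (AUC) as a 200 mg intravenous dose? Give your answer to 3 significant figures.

For equal systemic exposure: F × D_ev = D_iv
D_ev = D_iv / F = 200 / 0.3 = 666.667 mg

D_sublingual = 667 mg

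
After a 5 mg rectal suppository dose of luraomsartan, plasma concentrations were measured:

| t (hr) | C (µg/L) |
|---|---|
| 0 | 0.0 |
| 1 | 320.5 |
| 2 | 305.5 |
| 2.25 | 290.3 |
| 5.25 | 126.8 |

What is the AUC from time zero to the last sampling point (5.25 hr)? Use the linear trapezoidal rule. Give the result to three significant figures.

Trapezoidal AUC_0→5.25:
  [0→1]: (0.0+320.5)/2 × 1 = 160.25
  [1→2]: (320.5+305.5)/2 × 1 = 313.0
  [2→2.25]: (305.5+290.3)/2 × 0.25 = 74.475
  [2.25→5.25]: (290.3+126.8)/2 × 3 = 625.65
  Sum = 1173.375 µg/L·hr

AUC = 1170 µg/L·hr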